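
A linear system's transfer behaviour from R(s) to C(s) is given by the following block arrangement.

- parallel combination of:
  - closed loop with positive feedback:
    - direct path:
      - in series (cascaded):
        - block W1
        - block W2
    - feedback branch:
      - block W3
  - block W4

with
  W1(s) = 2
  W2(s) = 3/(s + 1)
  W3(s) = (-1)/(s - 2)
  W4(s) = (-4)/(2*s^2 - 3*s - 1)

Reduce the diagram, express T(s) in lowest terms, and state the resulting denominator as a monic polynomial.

Step 1: cascade W1, W2 gives 6/(s + 1)
Step 2: feedback reduction of (W1*W2), W3 gives (6*s - 12)/(s^2 - s + 4)
Step 3: add [(W1*W2)/(1-(W1*W2)*W3)], W4 (parallel) gives (12*s^3 - 46*s^2 + 34*s - 4)/(2*s^4 - 5*s^3 + 10*s^2 - 11*s - 4)
T(s) is the step-3 result (common factors already cancelled). Leading coefficient of the denominator: 2. Divide through by 2 for the monic polynomial.

Answer: s^4 - 5*s^3/2 + 5*s^2 - 11*s/2 - 2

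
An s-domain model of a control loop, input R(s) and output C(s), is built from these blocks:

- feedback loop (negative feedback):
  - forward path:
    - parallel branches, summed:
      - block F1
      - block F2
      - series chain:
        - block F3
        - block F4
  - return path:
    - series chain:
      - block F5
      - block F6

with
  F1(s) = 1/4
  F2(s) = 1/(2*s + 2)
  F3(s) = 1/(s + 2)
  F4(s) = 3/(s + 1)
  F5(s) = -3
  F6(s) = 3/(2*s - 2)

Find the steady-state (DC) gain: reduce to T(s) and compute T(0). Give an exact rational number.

The answer is 18/89.

Reasoning:
[1] reduce the series chain F3, F4: 3/(s^2 + 3*s + 2)
[2] parallel reduction of F1, F2, (F3*F4): (s^2 + 5*s + 18)/(4*s^2 + 12*s + 8)
[3] multiply F5, F6 (series): (-9)/(2*s - 2)
[4] collapse the loop ((F1+F2+(F3*F4)) forward, (F5*F6) return): (2*s^3 + 8*s^2 + 26*s - 36)/(8*s^3 + 7*s^2 - 53*s - 178)
DC gain: substitute s = 0 into T(s) from step 4: T(0) = -36/(-178) = 18/89.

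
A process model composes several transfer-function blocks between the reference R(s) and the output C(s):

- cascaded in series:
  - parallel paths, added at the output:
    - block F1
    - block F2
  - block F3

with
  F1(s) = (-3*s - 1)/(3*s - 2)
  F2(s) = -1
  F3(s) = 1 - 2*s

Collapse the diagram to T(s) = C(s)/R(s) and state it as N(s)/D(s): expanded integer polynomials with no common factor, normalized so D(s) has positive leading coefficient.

First reduce the diagram to T(s).

Step 1: sum the parallel branches F1, F2 gives (1 - 6*s)/(3*s - 2)
Step 2: cascade (F1+F2), F3, which is the overall transfer function T(s) = C(s)/R(s) in lowest terms

Answer: (12*s^2 - 8*s + 1)/(3*s - 2)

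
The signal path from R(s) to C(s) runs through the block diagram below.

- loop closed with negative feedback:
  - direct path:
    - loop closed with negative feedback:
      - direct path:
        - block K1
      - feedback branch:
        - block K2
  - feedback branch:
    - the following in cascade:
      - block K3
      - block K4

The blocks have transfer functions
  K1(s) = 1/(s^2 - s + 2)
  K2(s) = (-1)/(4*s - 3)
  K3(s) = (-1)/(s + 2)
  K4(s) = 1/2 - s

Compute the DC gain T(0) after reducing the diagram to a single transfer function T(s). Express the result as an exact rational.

1. apply the feedback formula to K1, K2 = (4*s - 3)/(4*s^3 - 7*s^2 + 11*s - 7)
2. multiply K3, K4 (series) = (2*s - 1)/(2*s + 4)
3. collapse the loop ([K1/(1+K1*K2)] forward, (K3*K4) return) = (8*s^2 + 10*s - 12)/(8*s^4 + 2*s^3 + 2*s^2 + 20*s - 25)
The step-3 result is T(s). Setting s = 0: T(0) = -12/(-25) = 12/25.

Final answer: 12/25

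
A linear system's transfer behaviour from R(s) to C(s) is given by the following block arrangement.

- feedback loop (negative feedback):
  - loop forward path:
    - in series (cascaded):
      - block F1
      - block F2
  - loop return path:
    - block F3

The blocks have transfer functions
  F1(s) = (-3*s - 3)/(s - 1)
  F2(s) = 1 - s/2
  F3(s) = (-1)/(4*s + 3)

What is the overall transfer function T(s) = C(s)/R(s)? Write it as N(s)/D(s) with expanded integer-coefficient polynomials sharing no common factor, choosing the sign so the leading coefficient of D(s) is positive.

Step 1. multiply F1, F2 (series): (3*s^2 - 3*s - 6)/(2*s - 2)
Step 2. apply the feedback formula to (F1*F2), F3; the result is T(s) itself (integer coefficients, no common factor, positive leading denominator coefficient)

Answer: (12*s^3 - 3*s^2 - 33*s - 18)/(5*s^2 + s)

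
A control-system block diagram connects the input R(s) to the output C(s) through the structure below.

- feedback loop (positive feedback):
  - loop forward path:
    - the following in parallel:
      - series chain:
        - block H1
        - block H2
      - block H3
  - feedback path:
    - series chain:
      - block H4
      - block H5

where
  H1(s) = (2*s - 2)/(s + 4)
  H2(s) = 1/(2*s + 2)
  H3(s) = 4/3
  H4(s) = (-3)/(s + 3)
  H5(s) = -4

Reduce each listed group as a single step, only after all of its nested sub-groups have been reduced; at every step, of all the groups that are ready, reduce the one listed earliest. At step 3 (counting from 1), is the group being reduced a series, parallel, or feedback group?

Step 1: cascade H1, H2
Step 2: reduce the parallel group (H1*H2), H3
Step 3: cascade H4, H5
Step 4: reduce the feedback loop with forward ((H1*H2)+H3) and return (H4*H5)
The group at step 3 is a series group.

Final answer: series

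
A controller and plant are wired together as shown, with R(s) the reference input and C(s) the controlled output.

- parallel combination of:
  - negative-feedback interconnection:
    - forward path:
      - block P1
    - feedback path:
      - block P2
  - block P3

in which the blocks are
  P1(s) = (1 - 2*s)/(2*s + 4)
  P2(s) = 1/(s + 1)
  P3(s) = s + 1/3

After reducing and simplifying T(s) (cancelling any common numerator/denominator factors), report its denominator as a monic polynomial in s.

(1) feedback reduction of P1, P2 -> (-2*s^2 - s + 1)/(2*s^2 + 4*s + 5)
(2) parallel reduction of [P1/(1+P1*P2)], P3 -> (6*s^3 + 8*s^2 + 16*s + 8)/(6*s^2 + 12*s + 15)
Step 2 gives the fully reduced T(s), with no common factor left to cancel. The denominator's leading coefficient is 6, so divide each of its coefficients by 6 to get the monic form.

Answer: s^2 + 2*s + 5/2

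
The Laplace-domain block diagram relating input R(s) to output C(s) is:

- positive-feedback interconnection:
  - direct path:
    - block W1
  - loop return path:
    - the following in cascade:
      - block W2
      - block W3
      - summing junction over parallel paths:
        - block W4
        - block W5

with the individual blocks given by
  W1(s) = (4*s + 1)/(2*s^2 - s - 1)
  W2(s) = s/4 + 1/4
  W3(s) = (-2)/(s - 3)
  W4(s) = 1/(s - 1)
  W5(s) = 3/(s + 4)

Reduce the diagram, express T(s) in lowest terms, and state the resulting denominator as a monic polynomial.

Reducing step by step:

Step 1. combine W4, W5 in parallel = (4*s + 1)/(s^2 + 3*s - 4)
Step 2. reduce the series chain W2, W3, (W4+W5) = (-4*s^2 - 5*s - 1)/(2*s^3 - 26*s + 24)
Step 3. feedback reduction of W1, (W2*W3*(W4+W5)) = (8*s^4 + 2*s^3 - 104*s^2 + 70*s + 24)/(4*s^5 - 2*s^4 - 38*s^3 + 98*s^2 + 11*s - 23)
The result of step 3 is T(s) in lowest terms. Its denominator has leading coefficient 4; dividing the denominator through by 4 makes it monic.

Answer: s^5 - s^4/2 - 19*s^3/2 + 49*s^2/2 + 11*s/4 - 23/4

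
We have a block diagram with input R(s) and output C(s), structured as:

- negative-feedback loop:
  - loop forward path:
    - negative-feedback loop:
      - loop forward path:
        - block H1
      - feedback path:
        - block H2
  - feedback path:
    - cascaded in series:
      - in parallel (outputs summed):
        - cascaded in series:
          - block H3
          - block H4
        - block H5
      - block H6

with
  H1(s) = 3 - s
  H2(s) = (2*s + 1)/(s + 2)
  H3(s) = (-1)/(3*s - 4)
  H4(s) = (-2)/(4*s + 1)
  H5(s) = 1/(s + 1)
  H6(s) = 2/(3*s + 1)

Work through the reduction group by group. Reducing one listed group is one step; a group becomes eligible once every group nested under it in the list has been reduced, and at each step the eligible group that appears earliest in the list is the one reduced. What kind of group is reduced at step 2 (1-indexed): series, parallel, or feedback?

Answer: series

Working:
Step 1 - close the feedback loop around H1, H2
Step 2 - series reduction of H3, H4
Step 3 - combine (H3*H4), H5 in parallel
Step 4 - series reduction of ((H3*H4)+H5), H6
Step 5 - apply the feedback formula to [H1/(1+H1*H2)], (((H3*H4)+H5)*H6)
So the answer for step 2 is series.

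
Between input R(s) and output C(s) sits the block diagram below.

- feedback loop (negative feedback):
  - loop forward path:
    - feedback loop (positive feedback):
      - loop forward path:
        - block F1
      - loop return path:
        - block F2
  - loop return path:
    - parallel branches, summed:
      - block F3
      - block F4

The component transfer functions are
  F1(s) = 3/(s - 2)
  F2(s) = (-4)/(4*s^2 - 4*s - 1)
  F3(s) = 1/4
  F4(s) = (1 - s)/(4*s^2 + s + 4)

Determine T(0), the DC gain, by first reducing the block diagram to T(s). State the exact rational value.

The answer is -6/25.

Reasoning:
(1) reduce the feedback loop with forward F1 and return F2: (12*s^2 - 12*s - 3)/(4*s^3 - 12*s^2 + 7*s + 14)
(2) parallel reduction of F3, F4: (4*s^2 - 3*s + 8)/(16*s^2 + 4*s + 16)
(3) reduce the feedback loop with forward [F1/(1-F1*F2)] and return (F3+F4): (192*s^4 - 144*s^3 + 96*s^2 - 204*s - 48)/(64*s^5 - 128*s^4 + 44*s^3 + 180*s^2 + 81*s + 200)
Evaluating the step-3 result (the overall T(s)) at s = 0 gives T(0) = -48/200 = -6/25.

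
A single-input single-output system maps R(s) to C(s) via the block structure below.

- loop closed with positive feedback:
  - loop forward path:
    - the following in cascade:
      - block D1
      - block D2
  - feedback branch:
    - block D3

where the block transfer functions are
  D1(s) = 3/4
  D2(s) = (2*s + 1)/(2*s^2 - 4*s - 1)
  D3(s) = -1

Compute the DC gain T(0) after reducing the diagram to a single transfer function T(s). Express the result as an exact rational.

1. combine D1, D2 in series gives (6*s + 3)/(8*s^2 - 16*s - 4)
2. collapse the loop ((D1*D2) forward, D3 return) gives (6*s + 3)/(8*s^2 - 10*s - 1)
Evaluating the step-2 result (the overall T(s)) at s = 0 gives T(0) = 3/(-1) = -3.

Answer: -3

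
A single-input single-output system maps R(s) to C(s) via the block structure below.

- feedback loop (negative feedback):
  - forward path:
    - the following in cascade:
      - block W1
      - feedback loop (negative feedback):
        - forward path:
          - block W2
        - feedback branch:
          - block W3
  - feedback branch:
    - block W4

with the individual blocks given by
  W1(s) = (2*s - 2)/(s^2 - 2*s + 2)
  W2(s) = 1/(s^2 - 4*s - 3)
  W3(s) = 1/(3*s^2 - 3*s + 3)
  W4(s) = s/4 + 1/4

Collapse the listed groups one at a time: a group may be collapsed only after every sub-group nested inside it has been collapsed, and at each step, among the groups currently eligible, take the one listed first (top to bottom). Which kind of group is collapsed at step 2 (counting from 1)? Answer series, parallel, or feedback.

Step 1. close the feedback loop around W2, W3
Step 2. reduce the series chain W1, [W2/(1+W2*W3)]
Step 3. close the feedback loop around (W1*[W2/(1+W2*W3)]), W4
So the answer for step 2 is series.

Answer: series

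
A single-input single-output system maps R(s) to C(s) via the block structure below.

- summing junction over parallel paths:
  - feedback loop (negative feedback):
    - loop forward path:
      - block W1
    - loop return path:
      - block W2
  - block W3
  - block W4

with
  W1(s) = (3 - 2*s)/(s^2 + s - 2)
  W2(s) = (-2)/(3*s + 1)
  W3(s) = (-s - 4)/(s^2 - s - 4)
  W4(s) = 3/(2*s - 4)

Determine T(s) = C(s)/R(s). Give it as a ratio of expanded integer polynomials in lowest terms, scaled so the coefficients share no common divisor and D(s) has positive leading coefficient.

Answer: (-9*s^5 + 33*s^4 - 29*s^3 - 127*s^2 + 152*s + 16)/(6*s^6 - 10*s^5 - 38*s^4 + 22*s^3 + 116*s^2 + 16*s - 128)

Working:
[1] feedback reduction of W1, W2 -> (-6*s^2 + 7*s + 3)/(3*s^3 + 4*s^2 - s - 8)
[2] reduce the parallel group [W1/(1+W1*W2)], W3, W4 - this is the overall T(s), already in the required normalized form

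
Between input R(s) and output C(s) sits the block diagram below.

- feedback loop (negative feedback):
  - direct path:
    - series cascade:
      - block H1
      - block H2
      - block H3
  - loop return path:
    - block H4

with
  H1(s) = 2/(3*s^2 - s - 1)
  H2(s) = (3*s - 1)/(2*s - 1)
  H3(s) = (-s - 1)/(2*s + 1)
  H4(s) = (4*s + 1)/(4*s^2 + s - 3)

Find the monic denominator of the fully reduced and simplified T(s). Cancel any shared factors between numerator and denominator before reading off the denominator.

Reducing step by step:

Step 1 - multiply H1, H2, H3 (series); result (-6*s^2 - 4*s + 2)/(12*s^4 - 4*s^3 - 7*s^2 + s + 1)
Step 2 - apply the feedback formula to (H1*H2*H3), H4; result (-24*s^3 + 2*s^2 + 20*s - 6)/(48*s^5 - 52*s^4 - 16*s^3 + s^2 + 3*s - 1)
That last expression is T(s), already simplified. Scaling its denominator by 1/48 (the reciprocal of the leading coefficient) yields the monic denominator.

Answer: s^5 - 13*s^4/12 - s^3/3 + s^2/48 + s/16 - 1/48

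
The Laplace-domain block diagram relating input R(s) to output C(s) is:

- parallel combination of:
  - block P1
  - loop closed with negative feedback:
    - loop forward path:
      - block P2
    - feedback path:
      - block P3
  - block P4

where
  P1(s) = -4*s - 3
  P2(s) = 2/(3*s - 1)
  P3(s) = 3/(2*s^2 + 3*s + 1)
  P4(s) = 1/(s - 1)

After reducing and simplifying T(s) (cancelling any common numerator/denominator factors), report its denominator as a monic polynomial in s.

First reduce the diagram to T(s).

Step 1: close the feedback loop around P2, P3: (4*s^2 + 6*s + 2)/(6*s^3 + 7*s^2 + 5)
Step 2: reduce the parallel group P1, [P2/(1+P2*P3)], P4: (-24*s^5 - 22*s^4 + 35*s^3 + 10*s^2 + s + 18)/(6*s^4 + s^3 - 7*s^2 + 5*s - 5)
The result of step 2 is T(s) in lowest terms. Its denominator has leading coefficient 6; dividing the denominator through by 6 makes it monic.

Answer: s^4 + s^3/6 - 7*s^2/6 + 5*s/6 - 5/6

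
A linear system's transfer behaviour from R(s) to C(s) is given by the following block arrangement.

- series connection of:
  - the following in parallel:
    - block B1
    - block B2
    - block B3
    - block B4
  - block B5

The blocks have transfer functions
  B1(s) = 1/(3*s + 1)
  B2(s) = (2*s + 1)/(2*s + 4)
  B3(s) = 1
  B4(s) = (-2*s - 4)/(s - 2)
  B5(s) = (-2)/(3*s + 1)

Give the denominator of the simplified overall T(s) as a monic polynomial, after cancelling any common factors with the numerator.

Answer: s^4 + 2*s^3/3 - 35*s^2/9 - 8*s/3 - 4/9

Working:
[1] add B1, B2, B3, B4 (parallel), giving (-55*s^2 - 97*s - 34)/(6*s^3 + 2*s^2 - 24*s - 8)
[2] cascade (B1+B2+B3+B4), B5, giving (55*s^2 + 97*s + 34)/(9*s^4 + 6*s^3 - 35*s^2 - 24*s - 4)
Step 2 gives the fully reduced T(s), with no common factor left to cancel. The denominator's leading coefficient is 9, so divide each of its coefficients by 9 to get the monic form.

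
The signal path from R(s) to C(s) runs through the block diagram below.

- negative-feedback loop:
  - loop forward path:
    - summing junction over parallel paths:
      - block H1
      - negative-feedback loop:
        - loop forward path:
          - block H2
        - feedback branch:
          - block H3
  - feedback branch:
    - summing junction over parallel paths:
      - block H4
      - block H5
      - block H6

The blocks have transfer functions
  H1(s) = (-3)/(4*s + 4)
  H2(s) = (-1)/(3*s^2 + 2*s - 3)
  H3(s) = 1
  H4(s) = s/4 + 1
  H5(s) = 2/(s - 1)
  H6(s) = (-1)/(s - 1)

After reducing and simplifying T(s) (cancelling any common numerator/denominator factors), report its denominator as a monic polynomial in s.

[1] feedback reduction of H2, H3 -> (-1)/(3*s^2 + 2*s - 4)
[2] reduce the parallel group H1, [H2/(1+H2*H3)] -> (-9*s^2 - 10*s + 8)/(12*s^3 + 20*s^2 - 8*s - 16)
[3] combine H4, H5, H6 in parallel -> (s^2 + 3*s)/(4*s - 4)
[4] feedback reduction of (H1+[H2/(1+H2*H3)]), (H4+H5+H6) -> (-36*s^3 - 4*s^2 + 72*s - 32)/(39*s^4 - 5*s^3 - 134*s^2 - 8*s + 64)
The result of step 4 is T(s) in lowest terms. Its denominator has leading coefficient 39; dividing the denominator through by 39 makes it monic.

Therefore the answer is s^4 - 5*s^3/39 - 134*s^2/39 - 8*s/39 + 64/39.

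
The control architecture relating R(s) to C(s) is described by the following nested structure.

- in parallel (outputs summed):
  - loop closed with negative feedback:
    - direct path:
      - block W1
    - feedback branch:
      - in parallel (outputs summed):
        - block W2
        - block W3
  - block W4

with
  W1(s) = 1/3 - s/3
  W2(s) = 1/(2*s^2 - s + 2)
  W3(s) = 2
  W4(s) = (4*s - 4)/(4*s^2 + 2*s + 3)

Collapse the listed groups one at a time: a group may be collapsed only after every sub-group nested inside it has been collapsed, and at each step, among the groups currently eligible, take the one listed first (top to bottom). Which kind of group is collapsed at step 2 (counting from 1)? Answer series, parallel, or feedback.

1. combine W2, W3 in parallel
2. feedback reduction of W1, (W2+W3)
3. sum the parallel branches [W1/(1+W1*(W2+W3))], W4
Step 2: feedback.

Final answer: feedback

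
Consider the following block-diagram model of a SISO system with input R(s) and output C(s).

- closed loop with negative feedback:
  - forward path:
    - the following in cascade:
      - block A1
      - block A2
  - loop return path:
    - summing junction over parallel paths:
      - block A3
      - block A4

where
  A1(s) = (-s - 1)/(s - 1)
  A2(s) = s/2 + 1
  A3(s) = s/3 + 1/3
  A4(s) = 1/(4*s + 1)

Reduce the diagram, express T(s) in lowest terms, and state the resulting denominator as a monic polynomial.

First reduce the diagram to T(s).

(1) cascade A1, A2 gives (-s^2 - 3*s - 2)/(2*s - 2)
(2) combine A3, A4 in parallel gives (4*s^2 + 5*s + 4)/(12*s + 3)
(3) apply the feedback formula to (A1*A2), (A3+A4) gives (12*s^3 + 39*s^2 + 33*s + 6)/(4*s^4 + 17*s^3 + 3*s^2 + 40*s + 14)
That last expression is T(s), already simplified. Scaling its denominator by 1/4 (the reciprocal of the leading coefficient) yields the monic denominator.

Answer: s^4 + 17*s^3/4 + 3*s^2/4 + 10*s + 7/2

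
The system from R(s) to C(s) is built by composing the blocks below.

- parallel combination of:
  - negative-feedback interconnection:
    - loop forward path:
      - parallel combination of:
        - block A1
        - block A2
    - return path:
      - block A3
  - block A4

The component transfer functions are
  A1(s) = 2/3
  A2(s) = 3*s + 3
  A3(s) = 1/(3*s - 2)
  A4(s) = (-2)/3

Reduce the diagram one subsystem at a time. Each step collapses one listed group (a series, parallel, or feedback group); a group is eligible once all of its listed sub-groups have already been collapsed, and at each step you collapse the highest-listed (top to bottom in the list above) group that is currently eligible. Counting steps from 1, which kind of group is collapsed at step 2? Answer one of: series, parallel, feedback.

1. parallel reduction of A1, A2
2. apply the feedback formula to (A1+A2), A3
3. parallel reduction of [(A1+A2)/(1+(A1+A2)*A3)], A4
Step 2 collapses a feedback group.

Final answer: feedback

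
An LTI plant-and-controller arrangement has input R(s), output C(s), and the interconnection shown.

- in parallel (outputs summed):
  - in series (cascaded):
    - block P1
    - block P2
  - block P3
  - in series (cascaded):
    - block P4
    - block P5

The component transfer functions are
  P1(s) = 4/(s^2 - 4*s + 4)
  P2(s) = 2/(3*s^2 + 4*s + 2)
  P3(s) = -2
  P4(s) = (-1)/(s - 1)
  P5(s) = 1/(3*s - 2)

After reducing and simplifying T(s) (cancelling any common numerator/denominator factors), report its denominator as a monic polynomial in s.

First reduce the diagram to T(s).

1. multiply P1, P2 (series) = 8/(3*s^4 - 8*s^3 - 2*s^2 + 8*s + 8)
2. cascade P4, P5 = (-1)/(3*s^2 - 5*s + 2)
3. combine (P1*P2), P3, (P4*P5) in parallel = (-18*s^6 + 78*s^5 - 83*s^4 - 28*s^3 + 66*s^2 - 24)/(9*s^6 - 39*s^5 + 40*s^4 + 18*s^3 - 20*s^2 - 24*s + 16)
The result of step 3 is T(s) in lowest terms. Its denominator has leading coefficient 9; dividing the denominator through by 9 makes it monic.

Answer: s^6 - 13*s^5/3 + 40*s^4/9 + 2*s^3 - 20*s^2/9 - 8*s/3 + 16/9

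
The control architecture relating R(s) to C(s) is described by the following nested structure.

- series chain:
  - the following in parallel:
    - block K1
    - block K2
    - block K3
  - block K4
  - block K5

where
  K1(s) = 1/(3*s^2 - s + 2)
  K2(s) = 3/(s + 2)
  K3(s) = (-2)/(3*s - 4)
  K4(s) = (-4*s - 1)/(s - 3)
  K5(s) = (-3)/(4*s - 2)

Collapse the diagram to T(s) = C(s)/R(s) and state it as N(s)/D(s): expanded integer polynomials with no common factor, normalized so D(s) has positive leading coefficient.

First reduce the diagram to T(s).

1. reduce the parallel group K1, K2, K3; result (21*s^3 - 52*s^2 + 32*s - 40)/(9*s^4 + 3*s^3 - 20*s^2 + 12*s - 16)
2. reduce the series chain (K1+K2+K3), K4, K5 - this is the overall T(s), already in the required normalized form

Answer: (252*s^4 - 561*s^3 + 228*s^2 - 384*s - 120)/(36*s^6 - 114*s^5 - 68*s^4 + 346*s^3 - 352*s^2 + 296*s - 96)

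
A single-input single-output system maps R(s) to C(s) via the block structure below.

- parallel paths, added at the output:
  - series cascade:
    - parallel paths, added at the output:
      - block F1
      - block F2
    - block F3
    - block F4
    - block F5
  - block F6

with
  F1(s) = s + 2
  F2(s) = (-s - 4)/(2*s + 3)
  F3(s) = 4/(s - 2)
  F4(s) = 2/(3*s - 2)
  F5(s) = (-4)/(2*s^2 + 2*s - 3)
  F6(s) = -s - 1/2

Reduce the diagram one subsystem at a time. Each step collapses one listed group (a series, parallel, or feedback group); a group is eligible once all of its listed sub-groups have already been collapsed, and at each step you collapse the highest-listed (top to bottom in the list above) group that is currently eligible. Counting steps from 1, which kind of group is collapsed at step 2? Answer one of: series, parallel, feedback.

(1) reduce the parallel group F1, F2
(2) reduce the series chain (F1+F2), F3, F4, F5
(3) combine ((F1+F2)*F3*F4*F5), F6 in parallel
So the answer for step 2 is series.

Answer: series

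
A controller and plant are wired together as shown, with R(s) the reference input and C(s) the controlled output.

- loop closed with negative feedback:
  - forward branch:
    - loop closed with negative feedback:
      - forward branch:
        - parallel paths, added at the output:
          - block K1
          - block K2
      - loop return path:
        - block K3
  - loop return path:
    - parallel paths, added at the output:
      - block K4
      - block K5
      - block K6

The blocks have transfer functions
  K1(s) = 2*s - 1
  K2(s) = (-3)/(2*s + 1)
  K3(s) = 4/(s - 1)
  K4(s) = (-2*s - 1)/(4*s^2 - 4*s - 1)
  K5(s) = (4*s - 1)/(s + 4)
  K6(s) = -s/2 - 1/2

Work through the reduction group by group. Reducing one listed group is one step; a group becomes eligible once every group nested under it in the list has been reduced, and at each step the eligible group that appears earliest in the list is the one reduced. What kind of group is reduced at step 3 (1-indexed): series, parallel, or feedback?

Step 1. sum the parallel branches K1, K2
Step 2. apply the feedback formula to (K1+K2), K3
Step 3. add K4, K5, K6 (parallel)
Step 4. feedback reduction of [(K1+K2)/(1+(K1+K2)*K3)], (K4+K5+K6)
At step 3 the group reduced is parallel.

Final answer: parallel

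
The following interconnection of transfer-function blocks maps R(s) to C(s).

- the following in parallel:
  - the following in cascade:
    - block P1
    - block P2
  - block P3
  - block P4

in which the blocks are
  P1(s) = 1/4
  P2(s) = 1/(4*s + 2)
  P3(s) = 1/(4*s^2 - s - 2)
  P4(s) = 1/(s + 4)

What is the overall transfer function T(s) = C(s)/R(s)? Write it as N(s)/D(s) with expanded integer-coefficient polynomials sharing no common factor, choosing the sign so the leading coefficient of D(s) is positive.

The answer is (68*s^3 + 47*s^2 + 26*s + 8)/(64*s^4 + 272*s^3 + 24*s^2 - 176*s - 64).

Reasoning:
(1) combine P1, P2 in series; result 1/(16*s + 8)
(2) combine (P1*P2), P3, P4 in parallel, which is the overall transfer function T(s) = C(s)/R(s) in lowest terms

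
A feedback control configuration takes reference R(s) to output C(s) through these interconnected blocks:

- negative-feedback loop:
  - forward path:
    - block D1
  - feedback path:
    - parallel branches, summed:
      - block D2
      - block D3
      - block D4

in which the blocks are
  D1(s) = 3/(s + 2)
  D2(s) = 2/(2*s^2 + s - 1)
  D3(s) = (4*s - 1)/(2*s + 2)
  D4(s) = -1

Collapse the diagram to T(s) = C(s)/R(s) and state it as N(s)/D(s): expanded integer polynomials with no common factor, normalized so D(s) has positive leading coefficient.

[1] combine D2, D3, D4 in parallel: (4*s^2 - 8*s + 7)/(4*s^2 + 2*s - 2)
[2] feedback reduction of D1, (D2+D3+D4), giving the overall T(s)

Answer: (12*s^2 + 6*s - 6)/(4*s^3 + 22*s^2 - 22*s + 17)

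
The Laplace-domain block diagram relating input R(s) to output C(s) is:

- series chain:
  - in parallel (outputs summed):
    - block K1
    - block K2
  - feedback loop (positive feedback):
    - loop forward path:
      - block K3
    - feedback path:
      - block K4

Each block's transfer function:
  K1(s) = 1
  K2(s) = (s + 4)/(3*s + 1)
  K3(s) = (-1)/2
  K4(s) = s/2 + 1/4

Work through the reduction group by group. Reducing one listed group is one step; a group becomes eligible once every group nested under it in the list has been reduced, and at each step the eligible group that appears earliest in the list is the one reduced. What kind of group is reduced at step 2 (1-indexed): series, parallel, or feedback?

Answer: feedback

Working:
Step 1: sum the parallel branches K1, K2
Step 2: reduce the feedback loop with forward K3 and return K4
Step 3: series reduction of (K1+K2), [K3/(1-K3*K4)]
Step 2 collapses a feedback group.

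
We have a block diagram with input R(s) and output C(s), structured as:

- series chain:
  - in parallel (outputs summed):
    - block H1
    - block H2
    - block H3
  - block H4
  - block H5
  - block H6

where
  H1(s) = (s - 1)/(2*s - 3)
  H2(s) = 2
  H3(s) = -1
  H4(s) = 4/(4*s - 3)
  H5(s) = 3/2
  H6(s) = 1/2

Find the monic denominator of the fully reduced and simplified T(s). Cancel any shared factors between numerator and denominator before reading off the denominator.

First reduce the diagram to T(s).

[1] combine H1, H2, H3 in parallel: (3*s - 4)/(2*s - 3)
[2] series reduction of (H1+H2+H3), H4, H5, H6: (9*s - 12)/(8*s^2 - 18*s + 9)
That last expression is T(s), already simplified. Scaling its denominator by 1/8 (the reciprocal of the leading coefficient) yields the monic denominator.

Answer: s^2 - 9*s/4 + 9/8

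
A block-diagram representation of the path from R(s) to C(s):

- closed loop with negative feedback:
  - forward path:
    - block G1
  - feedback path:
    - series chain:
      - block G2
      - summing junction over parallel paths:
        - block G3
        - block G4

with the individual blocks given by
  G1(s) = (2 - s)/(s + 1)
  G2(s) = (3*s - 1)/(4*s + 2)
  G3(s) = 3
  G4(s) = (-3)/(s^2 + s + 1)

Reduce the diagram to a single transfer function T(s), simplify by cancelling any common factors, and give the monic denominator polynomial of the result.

The answer is s^4 - 22*s^3/5 - 27*s^2/5 - 2*s/5 - 2/5.

Reasoning:
[1] parallel reduction of G3, G4 -> (3*s^2 + 3*s)/(s^2 + s + 1)
[2] reduce the series chain G2, (G3+G4) -> (9*s^3 + 6*s^2 - 3*s)/(4*s^3 + 6*s^2 + 6*s + 2)
[3] reduce the feedback loop with forward G1 and return (G2*(G3+G4)) -> (4*s^4 - 2*s^3 - 6*s^2 - 10*s - 4)/(5*s^4 - 22*s^3 - 27*s^2 - 2*s - 2)
T(s) is the step-3 result (common factors already cancelled). Leading coefficient of the denominator: 5. Divide through by 5 for the monic polynomial.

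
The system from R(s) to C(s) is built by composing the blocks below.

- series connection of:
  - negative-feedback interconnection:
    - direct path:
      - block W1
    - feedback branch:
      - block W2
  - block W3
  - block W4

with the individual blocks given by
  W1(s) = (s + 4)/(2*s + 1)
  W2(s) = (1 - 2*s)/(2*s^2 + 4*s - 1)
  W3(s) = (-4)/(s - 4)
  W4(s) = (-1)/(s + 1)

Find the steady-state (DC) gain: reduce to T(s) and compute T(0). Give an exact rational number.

Step 1 - apply the feedback formula to W1, W2 -> (2*s^3 + 12*s^2 + 15*s - 4)/(4*s^3 + 8*s^2 - 5*s + 3)
Step 2 - series reduction of [W1/(1+W1*W2)], W3, W4 -> (8*s^3 + 48*s^2 + 60*s - 16)/(4*s^5 - 4*s^4 - 45*s^3 - 14*s^2 + 11*s - 12)
Evaluating the step-2 result (the overall T(s)) at s = 0 gives T(0) = -16/(-12) = 4/3.

Hence the answer: 4/3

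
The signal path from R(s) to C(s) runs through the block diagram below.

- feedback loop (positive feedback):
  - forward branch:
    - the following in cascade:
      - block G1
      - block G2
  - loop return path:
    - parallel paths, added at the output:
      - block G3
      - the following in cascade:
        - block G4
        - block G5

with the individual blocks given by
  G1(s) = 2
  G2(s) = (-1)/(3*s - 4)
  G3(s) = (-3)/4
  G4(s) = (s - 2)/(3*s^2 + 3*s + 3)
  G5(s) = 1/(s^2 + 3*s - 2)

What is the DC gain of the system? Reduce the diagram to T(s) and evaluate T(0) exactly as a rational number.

Answer: 12/29

Working:
Step 1: reduce the series chain G1, G2; result (-2)/(3*s - 4)
Step 2: multiply G4, G5 (series); result (s - 2)/(3*s^4 + 12*s^3 + 6*s^2 + 3*s - 6)
Step 3: reduce the parallel group G3, (G4*G5); result (-9*s^4 - 36*s^3 - 18*s^2 - 5*s + 10)/(12*s^4 + 48*s^3 + 24*s^2 + 12*s - 24)
Step 4: reduce the feedback loop with forward (G1*G2) and return (G3+(G4*G5)); result (-12*s^4 - 48*s^3 - 24*s^2 - 12*s + 24)/(18*s^5 + 39*s^4 - 96*s^3 - 48*s^2 - 65*s + 58)
DC gain: substitute s = 0 into T(s) from step 4: T(0) = 24/58 = 12/29.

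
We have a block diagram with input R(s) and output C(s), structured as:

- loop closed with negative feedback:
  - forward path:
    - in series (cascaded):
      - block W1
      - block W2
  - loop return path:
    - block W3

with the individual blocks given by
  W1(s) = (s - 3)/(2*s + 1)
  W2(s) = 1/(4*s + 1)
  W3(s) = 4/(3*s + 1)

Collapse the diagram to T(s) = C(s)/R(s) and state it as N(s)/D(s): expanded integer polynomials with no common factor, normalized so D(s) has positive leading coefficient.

(1) reduce the series chain W1, W2 gives (s - 3)/(8*s^2 + 6*s + 1)
(2) apply the feedback formula to (W1*W2), W3 - this is the overall T(s), already in the required normalized form

Answer: (3*s^2 - 8*s - 3)/(24*s^3 + 26*s^2 + 13*s - 11)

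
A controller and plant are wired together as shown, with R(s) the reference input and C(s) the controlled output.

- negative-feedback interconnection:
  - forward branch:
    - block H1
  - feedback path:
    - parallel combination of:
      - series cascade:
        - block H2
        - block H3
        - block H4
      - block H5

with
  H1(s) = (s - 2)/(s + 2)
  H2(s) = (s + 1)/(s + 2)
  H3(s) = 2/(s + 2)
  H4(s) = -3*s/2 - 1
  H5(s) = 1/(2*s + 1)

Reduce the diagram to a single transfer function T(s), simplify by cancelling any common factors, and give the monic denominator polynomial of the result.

First reduce the diagram to T(s).

Step 1 - series reduction of H2, H3, H4, giving (-3*s^2 - 5*s - 2)/(s^2 + 4*s + 4)
Step 2 - parallel reduction of (H2*H3*H4), H5, giving (-6*s^3 - 12*s^2 - 5*s + 2)/(2*s^3 + 9*s^2 + 12*s + 4)
Step 3 - apply the feedback formula to H1, ((H2*H3*H4)+H5), giving (-2*s^4 - 5*s^3 + 6*s^2 + 20*s + 8)/(4*s^4 - 13*s^3 - 49*s^2 - 40*s - 4)
The result of step 3 is T(s) in lowest terms. Its denominator has leading coefficient 4; dividing the denominator through by 4 makes it monic.

Answer: s^4 - 13*s^3/4 - 49*s^2/4 - 10*s - 1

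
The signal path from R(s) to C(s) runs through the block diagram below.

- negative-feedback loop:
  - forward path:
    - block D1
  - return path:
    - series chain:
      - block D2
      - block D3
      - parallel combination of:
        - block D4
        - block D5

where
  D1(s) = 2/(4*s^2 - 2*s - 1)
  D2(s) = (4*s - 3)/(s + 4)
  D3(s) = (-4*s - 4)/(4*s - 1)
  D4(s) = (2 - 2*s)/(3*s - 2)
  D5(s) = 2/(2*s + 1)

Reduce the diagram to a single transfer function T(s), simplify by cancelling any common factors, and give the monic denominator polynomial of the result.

Step 1. sum the parallel branches D4, D5 gives (-4*s^2 + 8*s - 2)/(6*s^2 - s - 2)
Step 2. reduce the series chain D2, D3, (D4+D5) gives (64*s^4 - 112*s^3 - 48*s^2 + 104*s - 24)/(24*s^4 + 86*s^3 - 47*s^2 - 26*s + 8)
Step 3. feedback reduction of D1, (D2*D3*(D4+D5)) gives (48*s^4 + 172*s^3 - 94*s^2 - 52*s + 16)/(96*s^6 + 296*s^5 - 256*s^4 - 320*s^3 + 35*s^2 + 218*s - 56)
Step 3 gives the fully reduced T(s), with no common factor left to cancel. The denominator's leading coefficient is 96, so divide each of its coefficients by 96 to get the monic form.

Therefore the answer is s^6 + 37*s^5/12 - 8*s^4/3 - 10*s^3/3 + 35*s^2/96 + 109*s/48 - 7/12.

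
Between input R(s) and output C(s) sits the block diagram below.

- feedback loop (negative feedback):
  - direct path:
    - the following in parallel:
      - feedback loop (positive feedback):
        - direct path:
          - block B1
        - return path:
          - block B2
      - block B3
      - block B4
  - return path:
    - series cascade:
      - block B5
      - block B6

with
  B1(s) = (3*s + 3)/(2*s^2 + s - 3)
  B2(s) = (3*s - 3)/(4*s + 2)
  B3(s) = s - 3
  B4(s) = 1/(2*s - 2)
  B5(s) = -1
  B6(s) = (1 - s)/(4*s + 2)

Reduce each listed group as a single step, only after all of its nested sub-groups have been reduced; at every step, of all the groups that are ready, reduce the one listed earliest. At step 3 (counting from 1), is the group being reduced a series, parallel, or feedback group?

[1] close the feedback loop around B1, B2
[2] sum the parallel branches [B1/(1-B1*B2)], B3, B4
[3] combine B5, B6 in series
[4] collapse the loop (([B1/(1-B1*B2)]+B3+B4) forward, (B5*B6) return)
At step 3 the group reduced is series.

Final answer: series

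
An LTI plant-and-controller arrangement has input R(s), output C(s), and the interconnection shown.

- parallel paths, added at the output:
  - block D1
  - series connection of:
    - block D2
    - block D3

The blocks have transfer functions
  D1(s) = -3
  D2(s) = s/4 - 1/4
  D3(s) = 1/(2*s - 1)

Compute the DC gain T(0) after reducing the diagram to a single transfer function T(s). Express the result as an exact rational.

The answer is -11/4.

Reasoning:
Step 1: reduce the series chain D2, D3, giving (s - 1)/(8*s - 4)
Step 2: parallel reduction of D1, (D2*D3), giving (11 - 23*s)/(8*s - 4)
That last expression is T(s); at s = 0 only the constant terms survive, so T(0) = 11/(-4) = -11/4.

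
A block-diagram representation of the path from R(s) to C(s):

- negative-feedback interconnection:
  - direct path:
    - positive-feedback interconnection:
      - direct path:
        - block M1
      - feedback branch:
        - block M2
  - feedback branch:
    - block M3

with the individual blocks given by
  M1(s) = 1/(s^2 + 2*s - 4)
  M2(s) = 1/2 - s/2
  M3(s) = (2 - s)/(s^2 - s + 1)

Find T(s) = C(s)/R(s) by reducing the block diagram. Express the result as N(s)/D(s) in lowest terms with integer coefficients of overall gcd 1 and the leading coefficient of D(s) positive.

First reduce the diagram to T(s).

Step 1 - reduce the feedback loop with forward M1 and return M2, giving 2/(2*s^2 + 5*s - 9)
Step 2 - reduce the feedback loop with forward [M1/(1-M1*M2)] and return M3 - this is the overall T(s), already in the required normalized form

Answer: (2*s^2 - 2*s + 2)/(2*s^4 + 3*s^3 - 12*s^2 + 12*s - 5)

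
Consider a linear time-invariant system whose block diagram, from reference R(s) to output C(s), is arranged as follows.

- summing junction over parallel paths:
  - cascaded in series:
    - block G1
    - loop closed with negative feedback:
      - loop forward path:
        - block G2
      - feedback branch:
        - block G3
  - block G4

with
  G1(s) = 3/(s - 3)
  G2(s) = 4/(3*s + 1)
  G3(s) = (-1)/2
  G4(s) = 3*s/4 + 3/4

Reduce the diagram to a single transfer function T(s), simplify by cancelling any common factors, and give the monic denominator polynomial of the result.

Step 1. apply the feedback formula to G2, G3, giving 4/(3*s - 1)
Step 2. combine G1, [G2/(1+G2*G3)] in series, giving 12/(3*s^2 - 10*s + 3)
Step 3. sum the parallel branches (G1*[G2/(1+G2*G3)]), G4, giving (9*s^3 - 21*s^2 - 21*s + 57)/(12*s^2 - 40*s + 12)
That last expression is T(s), already simplified. Scaling its denominator by 1/12 (the reciprocal of the leading coefficient) yields the monic denominator.

Final answer: s^2 - 10*s/3 + 1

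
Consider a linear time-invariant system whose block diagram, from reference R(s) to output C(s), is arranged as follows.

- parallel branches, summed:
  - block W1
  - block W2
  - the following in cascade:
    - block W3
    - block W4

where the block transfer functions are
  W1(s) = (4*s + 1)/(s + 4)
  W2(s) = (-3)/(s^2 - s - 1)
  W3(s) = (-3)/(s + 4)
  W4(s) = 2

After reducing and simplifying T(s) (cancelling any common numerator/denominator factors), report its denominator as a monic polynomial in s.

First reduce the diagram to T(s).

Step 1: series reduction of W3, W4: (-6)/(s + 4)
Step 2: add W1, W2, (W3*W4) (parallel): (4*s^3 - 9*s^2 - 2*s - 7)/(s^3 + 3*s^2 - 5*s - 4)
That last expression is T(s), already simplified, and its denominator is already monic.

Answer: s^3 + 3*s^2 - 5*s - 4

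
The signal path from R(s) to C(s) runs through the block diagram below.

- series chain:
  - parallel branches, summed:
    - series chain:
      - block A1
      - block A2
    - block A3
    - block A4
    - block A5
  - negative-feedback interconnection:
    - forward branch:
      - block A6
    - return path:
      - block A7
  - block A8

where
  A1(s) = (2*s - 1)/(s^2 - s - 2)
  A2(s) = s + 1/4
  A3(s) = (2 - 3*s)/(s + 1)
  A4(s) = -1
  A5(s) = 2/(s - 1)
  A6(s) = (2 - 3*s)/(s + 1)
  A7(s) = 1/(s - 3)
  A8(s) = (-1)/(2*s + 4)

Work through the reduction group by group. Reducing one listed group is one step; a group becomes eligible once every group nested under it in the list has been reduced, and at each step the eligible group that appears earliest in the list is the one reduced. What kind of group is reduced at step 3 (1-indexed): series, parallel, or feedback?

Reducing step by step:

1. combine A1, A2 in series
2. reduce the parallel group (A1*A2), A3, A4, A5
3. reduce the feedback loop with forward A6 and return A7
4. combine ((A1*A2)+A3+A4+A5), [A6/(1+A6*A7)], A8 in series
Step 3: feedback.

Answer: feedback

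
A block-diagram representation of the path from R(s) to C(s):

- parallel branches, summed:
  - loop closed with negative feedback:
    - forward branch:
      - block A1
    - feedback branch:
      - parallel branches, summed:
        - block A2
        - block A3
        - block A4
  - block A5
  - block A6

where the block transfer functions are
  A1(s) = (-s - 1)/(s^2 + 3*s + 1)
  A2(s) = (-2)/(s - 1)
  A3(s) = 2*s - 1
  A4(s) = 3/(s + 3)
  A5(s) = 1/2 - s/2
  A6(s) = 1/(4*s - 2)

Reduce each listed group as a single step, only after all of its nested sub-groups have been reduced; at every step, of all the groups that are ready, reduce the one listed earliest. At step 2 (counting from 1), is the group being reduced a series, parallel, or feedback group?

The answer is feedback.

Reasoning:
Step 1: sum the parallel branches A2, A3, A4
Step 2: apply the feedback formula to A1, (A2+A3+A4)
Step 3: add [A1/(1+A1*(A2+A3+A4))], A5, A6 (parallel)
At step 2 the group reduced is feedback.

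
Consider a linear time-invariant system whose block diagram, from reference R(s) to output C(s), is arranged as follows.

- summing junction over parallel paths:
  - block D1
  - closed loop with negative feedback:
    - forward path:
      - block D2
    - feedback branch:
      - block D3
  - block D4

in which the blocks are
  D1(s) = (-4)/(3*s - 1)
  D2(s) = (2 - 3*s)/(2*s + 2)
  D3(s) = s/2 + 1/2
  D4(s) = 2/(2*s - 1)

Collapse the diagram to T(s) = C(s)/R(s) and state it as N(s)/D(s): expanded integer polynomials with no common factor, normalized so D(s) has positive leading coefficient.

1. feedback reduction of D2, D3: (6*s - 4)/(3*s^2 - 3*s - 6)
2. parallel reduction of D1, [D2/(1+D2*D3)], D4; the result is T(s) itself (integer coefficients, no common factor, positive leading denominator coefficient)

Answer: (30*s^3 - 42*s^2 + 32*s - 16)/(18*s^4 - 33*s^3 - 18*s^2 + 27*s - 6)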